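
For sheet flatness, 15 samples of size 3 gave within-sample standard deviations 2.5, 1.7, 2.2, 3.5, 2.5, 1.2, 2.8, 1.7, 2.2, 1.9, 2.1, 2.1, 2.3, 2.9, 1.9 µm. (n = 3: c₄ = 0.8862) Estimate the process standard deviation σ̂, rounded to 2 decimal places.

s̄ = (2.5 + 1.7 + 2.2 + 3.5 + 2.5 + 1.2 + 2.8 + 1.7 + 2.2 + 1.9 + 2.1 + 2.1 + 2.3 + 2.9 + 1.9) / 15 = 2.2333
σ̂ = s̄ / c₄ = 2.2333 / 0.8862 = 2.5201

2.52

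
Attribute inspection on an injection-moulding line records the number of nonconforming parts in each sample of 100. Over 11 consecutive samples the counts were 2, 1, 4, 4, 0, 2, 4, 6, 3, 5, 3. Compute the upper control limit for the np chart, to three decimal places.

8.283

p̄ = Σdᵢ / (k·n) = 34 / (11 × 100) = 0.03091
UCL = np̄ + 3·√(np̄(1−p̄)) = 3.0909 + 3 × √(3.0909×0.96909) = 3.0909 + 3 × 1.7307 = 8.2831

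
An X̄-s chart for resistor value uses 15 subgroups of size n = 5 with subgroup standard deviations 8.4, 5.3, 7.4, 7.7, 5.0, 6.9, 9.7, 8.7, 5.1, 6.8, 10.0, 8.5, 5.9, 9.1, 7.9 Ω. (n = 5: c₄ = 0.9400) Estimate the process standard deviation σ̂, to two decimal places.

s̄ = (8.4 + 5.3 + 7.4 + 7.7 + 5.0 + 6.9 + 9.7 + 8.7 + 5.1 + 6.8 + 10.0 + 8.5 + 5.9 + 9.1 + 7.9) / 15 = 7.4933
σ̂ = s̄ / c₄ = 7.4933 / 0.9400 = 7.9716

7.97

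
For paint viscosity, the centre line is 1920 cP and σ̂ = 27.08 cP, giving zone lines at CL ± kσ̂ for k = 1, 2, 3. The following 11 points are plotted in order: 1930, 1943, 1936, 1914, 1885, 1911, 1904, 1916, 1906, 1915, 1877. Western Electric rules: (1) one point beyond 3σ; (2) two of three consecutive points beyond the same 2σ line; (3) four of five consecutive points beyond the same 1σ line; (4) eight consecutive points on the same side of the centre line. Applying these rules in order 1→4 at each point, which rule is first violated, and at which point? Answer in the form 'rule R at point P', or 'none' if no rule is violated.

rule 4 at point 11

Zone of each point (C = within 1σ̂, B = 1σ̂–2σ̂, A = 2σ̂–3σ̂, * = beyond 3σ̂; sign = side of CL): 1:+C, 2:+C, 3:+C, 4:-C, 5:-B, 6:-C, 7:-C, 8:-C, 9:-C, 10:-C, 11:-B
Rule 4 (eight consecutive points on the same side of the centre line) is satisfied at point 11.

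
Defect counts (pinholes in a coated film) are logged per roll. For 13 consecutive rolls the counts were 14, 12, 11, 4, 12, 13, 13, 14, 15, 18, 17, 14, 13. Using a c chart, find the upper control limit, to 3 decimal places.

23.926

c̄ = (14 + 12 + 11 + 4 + 12 + 13 + 13 + 14 + 15 + 18 + 17 + 14 + 13) / 13 = 170 / 13 = 13.0769
UCL = c̄ + 3√c̄ = 13.0769 + 3 × √13.0769 = 13.0769 + 3 × 3.6162 = 23.9255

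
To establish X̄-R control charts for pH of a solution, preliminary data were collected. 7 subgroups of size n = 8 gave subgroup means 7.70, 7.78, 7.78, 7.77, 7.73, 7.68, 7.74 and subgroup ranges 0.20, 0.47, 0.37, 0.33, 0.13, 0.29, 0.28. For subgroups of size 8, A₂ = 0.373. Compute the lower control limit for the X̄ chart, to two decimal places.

7.63

X̄̄ = (7.70 + 7.78 + 7.78 + 7.77 + 7.73 + 7.68 + 7.74) / 7 = 54.1800 / 7 = 7.7400
R̄ = (0.20 + 0.47 + 0.37 + 0.33 + 0.13 + 0.29 + 0.28) / 7 = 2.0700 / 7 = 0.2957
LCL = X̄̄ − A₂·R̄ = 7.7400 − 0.373 × 0.2957 = 7.6297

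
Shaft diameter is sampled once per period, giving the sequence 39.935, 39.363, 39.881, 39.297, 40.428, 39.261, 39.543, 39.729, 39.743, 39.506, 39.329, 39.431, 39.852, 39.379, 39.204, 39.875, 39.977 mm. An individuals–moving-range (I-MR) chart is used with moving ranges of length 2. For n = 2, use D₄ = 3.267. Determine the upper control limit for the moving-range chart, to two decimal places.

1.39

Moving ranges: 0.572, 0.518, 0.584, 1.131, 1.167, 0.282, 0.186, 0.014, 0.237, 0.177, 0.102, 0.421, 0.473, 0.175, 0.671, 0.102; M̄R̄ = 6.8120 / 16 = 0.4258
UCL_MR = D₄·M̄R̄ = 3.267 × 0.4258 = 1.3909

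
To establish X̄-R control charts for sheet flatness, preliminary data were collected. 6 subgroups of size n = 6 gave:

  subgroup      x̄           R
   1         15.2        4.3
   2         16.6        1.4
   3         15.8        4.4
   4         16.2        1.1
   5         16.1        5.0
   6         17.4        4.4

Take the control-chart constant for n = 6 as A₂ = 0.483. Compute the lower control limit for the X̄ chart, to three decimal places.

14.558

X̄̄ = (15.2 + 16.6 + 15.8 + 16.2 + 16.1 + 17.4) / 6 = 97.3000 / 6 = 16.2167
R̄ = (4.3 + 1.4 + 4.4 + 1.1 + 5.0 + 4.4) / 6 = 20.6000 / 6 = 3.4333
LCL = X̄̄ − A₂·R̄ = 16.2167 − 0.483 × 3.4333 = 14.5584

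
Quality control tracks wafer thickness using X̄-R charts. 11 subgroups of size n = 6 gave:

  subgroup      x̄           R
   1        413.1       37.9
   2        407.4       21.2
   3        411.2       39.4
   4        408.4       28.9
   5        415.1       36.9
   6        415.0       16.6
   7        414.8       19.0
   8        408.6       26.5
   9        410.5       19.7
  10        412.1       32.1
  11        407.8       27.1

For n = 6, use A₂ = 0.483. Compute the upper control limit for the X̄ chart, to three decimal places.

X̄̄ = (413.1 + 407.4 + 411.2 + 408.4 + 415.1 + 415.0 + 414.8 + 408.6 + 410.5 + 412.1 + 407.8) / 11 = 4524.0000 / 11 = 411.2727
R̄ = (37.9 + 21.2 + 39.4 + 28.9 + 36.9 + 16.6 + 19.0 + 26.5 + 19.7 + 32.1 + 27.1) / 11 = 305.3000 / 11 = 27.7545
UCL = X̄̄ + A₂·R̄ = 411.2727 + 0.483 × 27.7545 = 424.6782

424.678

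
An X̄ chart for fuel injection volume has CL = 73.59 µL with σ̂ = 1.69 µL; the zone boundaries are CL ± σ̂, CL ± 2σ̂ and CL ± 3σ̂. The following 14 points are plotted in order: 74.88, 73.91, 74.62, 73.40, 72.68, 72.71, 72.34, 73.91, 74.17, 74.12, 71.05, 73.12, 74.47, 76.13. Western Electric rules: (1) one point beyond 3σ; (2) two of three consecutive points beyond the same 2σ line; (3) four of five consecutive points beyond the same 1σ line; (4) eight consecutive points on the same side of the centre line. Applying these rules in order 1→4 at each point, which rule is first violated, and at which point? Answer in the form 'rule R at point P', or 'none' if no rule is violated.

none

Zone of each point (C = within 1σ̂, B = 1σ̂–2σ̂, A = 2σ̂–3σ̂, * = beyond 3σ̂; sign = side of CL): 1:+C, 2:+C, 3:+C, 4:-C, 5:-C, 6:-C, 7:-C, 8:+C, 9:+C, 10:+C, 11:-B, 12:-C, 13:+C, 14:+B
No rule fires across all 14 points.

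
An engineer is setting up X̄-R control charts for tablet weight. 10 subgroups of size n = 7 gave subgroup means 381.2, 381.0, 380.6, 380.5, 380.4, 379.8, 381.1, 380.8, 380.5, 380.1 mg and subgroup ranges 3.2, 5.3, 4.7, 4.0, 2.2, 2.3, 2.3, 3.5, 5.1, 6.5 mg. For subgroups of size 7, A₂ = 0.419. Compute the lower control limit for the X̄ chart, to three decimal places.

X̄̄ = (381.2 + 381.0 + 380.6 + 380.5 + 380.4 + 379.8 + 381.1 + 380.8 + 380.5 + 380.1) / 10 = 3806.0000 / 10 = 380.6000
R̄ = (3.2 + 5.3 + 4.7 + 4.0 + 2.2 + 2.3 + 2.3 + 3.5 + 5.1 + 6.5) / 10 = 39.1000 / 10 = 3.9100
LCL = X̄̄ − A₂·R̄ = 380.6000 − 0.419 × 3.9100 = 378.9617

378.962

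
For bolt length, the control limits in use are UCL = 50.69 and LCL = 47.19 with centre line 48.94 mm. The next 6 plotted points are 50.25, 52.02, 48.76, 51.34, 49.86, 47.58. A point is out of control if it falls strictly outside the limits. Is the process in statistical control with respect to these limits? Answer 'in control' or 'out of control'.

out of control

Compare each point to [47.19, 50.69]: sample 2 = 52.02 > UCL; sample 4 = 51.34 > UCL.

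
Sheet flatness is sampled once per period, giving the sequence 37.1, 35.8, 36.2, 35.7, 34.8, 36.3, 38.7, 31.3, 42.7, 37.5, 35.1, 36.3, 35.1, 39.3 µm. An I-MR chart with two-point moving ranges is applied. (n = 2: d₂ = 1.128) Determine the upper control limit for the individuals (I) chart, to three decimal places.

X̄ = (37.1 + 35.8 + 36.2 + 35.7 + 34.8 + 36.3 + 38.7 + 31.3 + 42.7 + 37.5 + 35.1 + 36.3 + 35.1 + 39.3) / 14 = 36.5643
Moving ranges: 1.3, 0.4, 0.5, 0.9, 1.5, 2.4, 7.4, 11.4, 5.2, 2.4, 1.2, 1.2, 4.2; M̄R̄ = 40.0000 / 13 = 3.0769
UCL = X̄ + 3·M̄R̄/d₂ = 36.5643 + 3 × 3.0769 / 1.128 = 44.7476

44.748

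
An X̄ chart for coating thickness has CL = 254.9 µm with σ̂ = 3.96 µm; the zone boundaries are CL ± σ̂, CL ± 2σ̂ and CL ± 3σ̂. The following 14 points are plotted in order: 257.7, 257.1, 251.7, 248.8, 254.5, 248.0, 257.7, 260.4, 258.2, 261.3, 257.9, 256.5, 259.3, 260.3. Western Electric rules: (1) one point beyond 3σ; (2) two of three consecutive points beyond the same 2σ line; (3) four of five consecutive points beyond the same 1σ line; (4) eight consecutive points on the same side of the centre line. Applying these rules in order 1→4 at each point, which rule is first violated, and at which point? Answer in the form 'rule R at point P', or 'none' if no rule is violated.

Zone of each point (C = within 1σ̂, B = 1σ̂–2σ̂, A = 2σ̂–3σ̂, * = beyond 3σ̂; sign = side of CL): 1:+C, 2:+C, 3:-C, 4:-B, 5:-C, 6:-B, 7:+C, 8:+B, 9:+C, 10:+B, 11:+C, 12:+C, 13:+B, 14:+B
Rule 4 (eight consecutive points on the same side of the centre line) is satisfied at point 14.

rule 4 at point 14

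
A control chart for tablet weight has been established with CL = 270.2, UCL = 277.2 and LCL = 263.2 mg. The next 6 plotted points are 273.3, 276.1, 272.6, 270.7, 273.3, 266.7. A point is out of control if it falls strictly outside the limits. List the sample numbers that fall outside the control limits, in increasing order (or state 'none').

none

All 6 points lie within [263.2, 277.2].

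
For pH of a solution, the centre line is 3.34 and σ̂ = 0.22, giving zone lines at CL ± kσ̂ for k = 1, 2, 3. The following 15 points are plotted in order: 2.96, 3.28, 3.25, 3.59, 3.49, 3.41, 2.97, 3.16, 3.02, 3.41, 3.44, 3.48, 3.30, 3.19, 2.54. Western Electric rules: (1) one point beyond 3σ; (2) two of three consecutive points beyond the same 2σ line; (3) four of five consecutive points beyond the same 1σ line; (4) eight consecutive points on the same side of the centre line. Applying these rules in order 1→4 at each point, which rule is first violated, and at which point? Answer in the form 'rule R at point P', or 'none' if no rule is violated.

rule 1 at point 15

Zone of each point (C = within 1σ̂, B = 1σ̂–2σ̂, A = 2σ̂–3σ̂, * = beyond 3σ̂; sign = side of CL): 1:-B, 2:-C, 3:-C, 4:+B, 5:+C, 6:+C, 7:-B, 8:-C, 9:-B, 10:+C, 11:+C, 12:+C, 13:-C, 14:-C, 15:-*
Rule 1 (one point beyond the 3σ limits) is satisfied at point 15.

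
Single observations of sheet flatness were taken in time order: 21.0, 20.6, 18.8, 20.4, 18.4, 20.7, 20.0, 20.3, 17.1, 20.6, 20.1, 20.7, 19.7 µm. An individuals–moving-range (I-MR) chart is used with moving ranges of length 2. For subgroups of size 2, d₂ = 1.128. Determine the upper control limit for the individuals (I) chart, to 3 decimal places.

23.844

X̄ = (21.0 + 20.6 + 18.8 + 20.4 + 18.4 + 20.7 + 20.0 + 20.3 + 17.1 + 20.6 + 20.1 + 20.7 + 19.7) / 13 = 19.8769
Moving ranges: 0.4, 1.8, 1.6, 2.0, 2.3, 0.7, 0.3, 3.2, 3.5, 0.5, 0.6, 1.0; M̄R̄ = 17.9000 / 12 = 1.4917
UCL = X̄ + 3·M̄R̄/d₂ = 19.8769 + 3 × 1.4917 / 1.128 = 23.8441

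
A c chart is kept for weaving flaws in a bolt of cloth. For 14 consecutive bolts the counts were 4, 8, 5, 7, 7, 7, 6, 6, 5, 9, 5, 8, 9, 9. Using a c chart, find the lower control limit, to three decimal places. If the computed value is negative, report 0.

c̄ = (4 + 8 + 5 + 7 + 7 + 7 + 6 + 6 + 5 + 9 + 5 + 8 + 9 + 9) / 14 = 95 / 14 = 6.7857
LCL = c̄ − 3√c̄ = 6.7857 − 3 × 2.6049 = -1.0291 → 0 (cannot be negative)

0.000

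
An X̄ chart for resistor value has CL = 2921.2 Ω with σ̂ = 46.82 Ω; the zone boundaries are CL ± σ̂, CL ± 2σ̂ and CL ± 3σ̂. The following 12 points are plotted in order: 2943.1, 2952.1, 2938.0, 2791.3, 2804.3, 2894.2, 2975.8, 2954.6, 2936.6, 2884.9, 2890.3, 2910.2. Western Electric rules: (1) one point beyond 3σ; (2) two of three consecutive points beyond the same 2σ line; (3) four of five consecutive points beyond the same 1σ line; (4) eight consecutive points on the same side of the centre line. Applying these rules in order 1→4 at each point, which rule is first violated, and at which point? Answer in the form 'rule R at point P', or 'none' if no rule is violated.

Zone of each point (C = within 1σ̂, B = 1σ̂–2σ̂, A = 2σ̂–3σ̂, * = beyond 3σ̂; sign = side of CL): 1:+C, 2:+C, 3:+C, 4:-A, 5:-A, 6:-C, 7:+B, 8:+C, 9:+C, 10:-C, 11:-C, 12:-C
Rule 2 (two of three consecutive points beyond the same 2σ limit) is satisfied at point 5.

rule 2 at point 5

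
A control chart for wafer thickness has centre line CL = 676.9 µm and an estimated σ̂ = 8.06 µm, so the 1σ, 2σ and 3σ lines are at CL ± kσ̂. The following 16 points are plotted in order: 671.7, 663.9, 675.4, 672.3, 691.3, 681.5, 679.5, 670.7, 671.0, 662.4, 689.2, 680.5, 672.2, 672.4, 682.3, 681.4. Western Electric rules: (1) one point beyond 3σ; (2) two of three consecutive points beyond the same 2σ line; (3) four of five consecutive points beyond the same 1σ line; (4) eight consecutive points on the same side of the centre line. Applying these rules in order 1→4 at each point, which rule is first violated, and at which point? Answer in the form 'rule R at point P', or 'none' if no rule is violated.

none

Zone of each point (C = within 1σ̂, B = 1σ̂–2σ̂, A = 2σ̂–3σ̂, * = beyond 3σ̂; sign = side of CL): 1:-C, 2:-B, 3:-C, 4:-C, 5:+B, 6:+C, 7:+C, 8:-C, 9:-C, 10:-B, 11:+B, 12:+C, 13:-C, 14:-C, 15:+C, 16:+C
No rule fires across all 16 points.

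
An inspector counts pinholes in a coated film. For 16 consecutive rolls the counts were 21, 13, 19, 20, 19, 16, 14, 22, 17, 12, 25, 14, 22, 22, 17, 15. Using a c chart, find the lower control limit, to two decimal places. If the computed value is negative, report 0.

c̄ = (21 + 13 + 19 + 20 + 19 + 16 + 14 + 22 + 17 + 12 + 25 + 14 + 22 + 22 + 17 + 15) / 16 = 288 / 16 = 18.0000
LCL = c̄ − 3√c̄ = 18.0000 − 3 × 4.2426 = 5.2721

5.27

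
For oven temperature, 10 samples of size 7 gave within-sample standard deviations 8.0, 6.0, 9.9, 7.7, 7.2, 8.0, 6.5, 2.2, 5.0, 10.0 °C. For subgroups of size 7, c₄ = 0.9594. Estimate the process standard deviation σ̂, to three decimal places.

s̄ = (8.0 + 6.0 + 9.9 + 7.7 + 7.2 + 8.0 + 6.5 + 2.2 + 5.0 + 10.0) / 10 = 7.0500
σ̂ = s̄ / c₄ = 7.0500 / 0.9594 = 7.3483

7.348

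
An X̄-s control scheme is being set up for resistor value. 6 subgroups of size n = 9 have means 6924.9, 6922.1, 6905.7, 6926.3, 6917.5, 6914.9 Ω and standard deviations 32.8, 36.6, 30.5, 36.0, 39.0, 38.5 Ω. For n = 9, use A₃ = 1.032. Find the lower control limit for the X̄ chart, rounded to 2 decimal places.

X̄̄ = (6924.9 + 6922.1 + 6905.7 + 6926.3 + 6917.5 + 6914.9) / 6 = 6918.5667
s̄ = (32.8 + 36.6 + 30.5 + 36.0 + 39.0 + 38.5) / 6 = 35.5667
LCL = X̄̄ − A₃·s̄ = 6918.5667 − 1.032 × 35.5667 = 6881.8619

6881.86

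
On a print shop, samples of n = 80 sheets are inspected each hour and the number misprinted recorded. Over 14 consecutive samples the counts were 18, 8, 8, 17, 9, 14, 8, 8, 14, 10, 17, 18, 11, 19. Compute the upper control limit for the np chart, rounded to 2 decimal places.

22.62

p̄ = Σdᵢ / (k·n) = 179 / (14 × 80) = 0.15982
UCL = np̄ + 3·√(np̄(1−p̄)) = 12.7857 + 3 × √(12.7857×0.84018) = 12.7857 + 3 × 3.2775 = 22.6183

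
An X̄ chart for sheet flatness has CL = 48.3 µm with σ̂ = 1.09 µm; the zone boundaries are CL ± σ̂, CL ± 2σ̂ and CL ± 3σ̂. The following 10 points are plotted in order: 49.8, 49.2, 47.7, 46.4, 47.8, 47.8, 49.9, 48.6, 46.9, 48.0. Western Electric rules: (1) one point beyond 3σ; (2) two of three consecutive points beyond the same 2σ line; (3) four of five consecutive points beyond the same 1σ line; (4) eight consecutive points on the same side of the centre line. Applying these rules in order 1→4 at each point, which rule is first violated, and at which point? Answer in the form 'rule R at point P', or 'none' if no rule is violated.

Zone of each point (C = within 1σ̂, B = 1σ̂–2σ̂, A = 2σ̂–3σ̂, * = beyond 3σ̂; sign = side of CL): 1:+B, 2:+C, 3:-C, 4:-B, 5:-C, 6:-C, 7:+B, 8:+C, 9:-B, 10:-C
No rule fires across all 10 points.

none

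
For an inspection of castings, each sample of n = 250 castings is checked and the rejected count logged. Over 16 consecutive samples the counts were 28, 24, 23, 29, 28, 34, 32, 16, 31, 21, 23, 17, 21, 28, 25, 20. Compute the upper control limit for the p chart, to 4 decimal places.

0.1569

p̄ = Σdᵢ / (k·n) = 400 / (16 × 250) = 0.10000
UCL = p̄ + 3·√(p̄(1−p̄)/n) = 0.10000 + 3 × √(0.10000×0.90000/250) = 0.10000 + 3 × 0.01897 = 0.15692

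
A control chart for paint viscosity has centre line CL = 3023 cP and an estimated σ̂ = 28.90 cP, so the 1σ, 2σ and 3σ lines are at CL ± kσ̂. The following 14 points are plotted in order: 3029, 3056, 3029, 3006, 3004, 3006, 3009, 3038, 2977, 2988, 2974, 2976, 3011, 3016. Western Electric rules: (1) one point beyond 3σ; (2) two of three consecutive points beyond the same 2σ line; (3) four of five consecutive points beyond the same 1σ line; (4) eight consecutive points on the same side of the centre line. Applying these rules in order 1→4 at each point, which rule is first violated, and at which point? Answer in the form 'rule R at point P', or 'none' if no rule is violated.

Zone of each point (C = within 1σ̂, B = 1σ̂–2σ̂, A = 2σ̂–3σ̂, * = beyond 3σ̂; sign = side of CL): 1:+C, 2:+B, 3:+C, 4:-C, 5:-C, 6:-C, 7:-C, 8:+C, 9:-B, 10:-B, 11:-B, 12:-B, 13:-C, 14:-C
Rule 3 (four of five consecutive points beyond the same 1σ limit) is satisfied at point 12.

rule 3 at point 12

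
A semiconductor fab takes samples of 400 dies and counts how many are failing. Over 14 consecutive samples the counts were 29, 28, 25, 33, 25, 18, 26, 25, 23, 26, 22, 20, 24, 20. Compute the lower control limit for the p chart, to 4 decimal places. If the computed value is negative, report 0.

0.0254

p̄ = Σdᵢ / (k·n) = 344 / (14 × 400) = 0.06143
LCL = p̄ − 3·√(p̄(1−p̄)/n) = 0.06143 − 3 × 0.01201 = 0.02541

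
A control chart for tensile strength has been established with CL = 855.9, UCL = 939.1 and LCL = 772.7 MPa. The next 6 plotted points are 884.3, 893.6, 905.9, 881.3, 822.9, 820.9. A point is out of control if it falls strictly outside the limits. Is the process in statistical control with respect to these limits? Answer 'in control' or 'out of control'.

All 6 points lie within [772.7, 939.1].

in control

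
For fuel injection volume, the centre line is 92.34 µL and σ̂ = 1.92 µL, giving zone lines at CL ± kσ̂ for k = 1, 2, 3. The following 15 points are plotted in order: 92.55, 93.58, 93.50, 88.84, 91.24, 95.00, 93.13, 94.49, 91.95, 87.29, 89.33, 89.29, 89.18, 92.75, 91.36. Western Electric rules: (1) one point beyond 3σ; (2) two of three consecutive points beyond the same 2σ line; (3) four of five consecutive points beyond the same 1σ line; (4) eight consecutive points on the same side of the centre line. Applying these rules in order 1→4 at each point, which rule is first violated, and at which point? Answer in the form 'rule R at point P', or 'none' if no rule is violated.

rule 3 at point 13

Zone of each point (C = within 1σ̂, B = 1σ̂–2σ̂, A = 2σ̂–3σ̂, * = beyond 3σ̂; sign = side of CL): 1:+C, 2:+C, 3:+C, 4:-B, 5:-C, 6:+B, 7:+C, 8:+B, 9:-C, 10:-A, 11:-B, 12:-B, 13:-B, 14:+C, 15:-C
Rule 3 (four of five consecutive points beyond the same 1σ limit) is satisfied at point 13.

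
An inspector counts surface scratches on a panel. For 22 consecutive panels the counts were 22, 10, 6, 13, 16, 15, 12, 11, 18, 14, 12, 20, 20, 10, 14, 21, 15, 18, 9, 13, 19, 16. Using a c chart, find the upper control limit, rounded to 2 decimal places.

c̄ = (22 + 10 + 6 + 13 + 16 + 15 + 12 + 11 + 18 + 14 + 12 + 20 + 20 + 10 + 14 + 21 + 15 + 18 + 9 + 13 + 19 + 16) / 22 = 324 / 22 = 14.7273
UCL = c̄ + 3√c̄ = 14.7273 + 3 × √14.7273 = 14.7273 + 3 × 3.8376 = 26.2401

26.24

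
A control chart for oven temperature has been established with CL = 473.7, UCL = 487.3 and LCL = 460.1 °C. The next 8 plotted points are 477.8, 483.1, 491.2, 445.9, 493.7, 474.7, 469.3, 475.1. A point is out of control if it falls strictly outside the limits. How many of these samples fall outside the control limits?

Compare each point to [460.1, 487.3]: sample 3 = 491.2 > UCL; sample 4 = 445.9 < LCL; sample 5 = 493.7 > UCL.

3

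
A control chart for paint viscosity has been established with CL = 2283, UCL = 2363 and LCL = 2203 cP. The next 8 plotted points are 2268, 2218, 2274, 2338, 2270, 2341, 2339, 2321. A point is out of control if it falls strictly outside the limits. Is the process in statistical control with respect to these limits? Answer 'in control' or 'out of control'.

in control

All 8 points lie within [2203, 2363].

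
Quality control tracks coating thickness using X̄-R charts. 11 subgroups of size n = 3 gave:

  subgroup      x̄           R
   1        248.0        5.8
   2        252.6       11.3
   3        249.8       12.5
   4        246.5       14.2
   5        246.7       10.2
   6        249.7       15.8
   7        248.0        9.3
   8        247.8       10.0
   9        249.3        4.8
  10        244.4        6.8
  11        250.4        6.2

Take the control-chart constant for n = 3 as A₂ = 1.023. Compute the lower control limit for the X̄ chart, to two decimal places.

X̄̄ = (248.0 + 252.6 + 249.8 + 246.5 + 246.7 + 249.7 + 248.0 + 247.8 + 249.3 + 244.4 + 250.4) / 11 = 2733.2000 / 11 = 248.4727
R̄ = (5.8 + 11.3 + 12.5 + 14.2 + 10.2 + 15.8 + 9.3 + 10.0 + 4.8 + 6.8 + 6.2) / 11 = 106.9000 / 11 = 9.7182
LCL = X̄̄ − A₂·R̄ = 248.4727 − 1.023 × 9.7182 = 238.5310

238.53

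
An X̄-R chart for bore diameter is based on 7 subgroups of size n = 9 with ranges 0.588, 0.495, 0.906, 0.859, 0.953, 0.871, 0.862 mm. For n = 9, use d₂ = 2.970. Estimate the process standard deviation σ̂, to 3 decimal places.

R̄ = (0.588 + 0.495 + 0.906 + 0.859 + 0.953 + 0.871 + 0.862) / 7 = 0.7906
σ̂ = R̄ / d₂ = 0.7906 / 2.970 = 0.2662

0.266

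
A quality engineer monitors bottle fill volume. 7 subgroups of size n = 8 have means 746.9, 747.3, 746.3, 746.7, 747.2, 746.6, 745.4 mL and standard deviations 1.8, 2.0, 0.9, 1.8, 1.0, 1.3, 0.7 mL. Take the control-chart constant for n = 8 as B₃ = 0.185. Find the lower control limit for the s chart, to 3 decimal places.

0.251

s̄ = (1.8 + 2.0 + 0.9 + 1.8 + 1.0 + 1.3 + 0.7) / 7 = 1.3571
LCL_s = B₃·s̄ = 0.185 × 1.3571 = 0.2511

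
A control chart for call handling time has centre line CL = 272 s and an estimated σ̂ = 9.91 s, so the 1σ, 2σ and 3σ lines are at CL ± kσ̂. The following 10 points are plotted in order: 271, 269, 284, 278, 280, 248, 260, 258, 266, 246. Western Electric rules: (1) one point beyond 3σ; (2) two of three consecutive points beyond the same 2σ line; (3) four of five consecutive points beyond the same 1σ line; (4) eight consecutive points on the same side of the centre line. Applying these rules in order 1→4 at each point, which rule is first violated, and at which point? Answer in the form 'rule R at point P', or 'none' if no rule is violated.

Zone of each point (C = within 1σ̂, B = 1σ̂–2σ̂, A = 2σ̂–3σ̂, * = beyond 3σ̂; sign = side of CL): 1:-C, 2:-C, 3:+B, 4:+C, 5:+C, 6:-A, 7:-B, 8:-B, 9:-C, 10:-A
Rule 3 (four of five consecutive points beyond the same 1σ limit) is satisfied at point 10.

rule 3 at point 10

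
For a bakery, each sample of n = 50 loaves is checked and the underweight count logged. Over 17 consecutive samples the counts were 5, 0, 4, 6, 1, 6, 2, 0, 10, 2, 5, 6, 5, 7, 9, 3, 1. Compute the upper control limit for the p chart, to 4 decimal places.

0.2028

p̄ = Σdᵢ / (k·n) = 72 / (17 × 50) = 0.08471
UCL = p̄ + 3·√(p̄(1−p̄)/n) = 0.08471 + 3 × √(0.08471×0.91529/50) = 0.08471 + 3 × 0.03938 = 0.20284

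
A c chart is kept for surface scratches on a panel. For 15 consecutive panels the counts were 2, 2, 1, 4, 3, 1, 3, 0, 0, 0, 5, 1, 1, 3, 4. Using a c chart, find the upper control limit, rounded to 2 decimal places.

c̄ = (2 + 2 + 1 + 4 + 3 + 1 + 3 + 0 + 0 + 0 + 5 + 1 + 1 + 3 + 4) / 15 = 30 / 15 = 2.0000
UCL = c̄ + 3√c̄ = 2.0000 + 3 × √2.0000 = 2.0000 + 3 × 1.4142 = 6.2426

6.24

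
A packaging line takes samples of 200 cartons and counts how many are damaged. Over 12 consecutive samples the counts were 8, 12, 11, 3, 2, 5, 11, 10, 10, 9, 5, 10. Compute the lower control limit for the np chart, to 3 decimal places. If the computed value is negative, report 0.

p̄ = Σdᵢ / (k·n) = 96 / (12 × 200) = 0.04000
LCL = np̄ − 3·√(np̄(1−p̄)) = 8.0000 − 3 × 2.7713 = -0.3138 → 0 (negative, so LCL = 0)

0.000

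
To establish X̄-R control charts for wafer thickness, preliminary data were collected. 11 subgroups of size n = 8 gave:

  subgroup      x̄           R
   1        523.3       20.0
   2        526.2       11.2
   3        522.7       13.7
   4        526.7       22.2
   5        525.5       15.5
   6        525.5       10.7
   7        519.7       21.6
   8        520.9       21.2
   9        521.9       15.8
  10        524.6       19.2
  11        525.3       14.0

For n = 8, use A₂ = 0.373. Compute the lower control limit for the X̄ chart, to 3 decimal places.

517.569

X̄̄ = (523.3 + 526.2 + 522.7 + 526.7 + 525.5 + 525.5 + 519.7 + 520.9 + 521.9 + 524.6 + 525.3) / 11 = 5762.3000 / 11 = 523.8455
R̄ = (20.0 + 11.2 + 13.7 + 22.2 + 15.5 + 10.7 + 21.6 + 21.2 + 15.8 + 19.2 + 14.0) / 11 = 185.1000 / 11 = 16.8273
LCL = X̄̄ − A₂·R̄ = 523.8455 − 0.373 × 16.8273 = 517.5689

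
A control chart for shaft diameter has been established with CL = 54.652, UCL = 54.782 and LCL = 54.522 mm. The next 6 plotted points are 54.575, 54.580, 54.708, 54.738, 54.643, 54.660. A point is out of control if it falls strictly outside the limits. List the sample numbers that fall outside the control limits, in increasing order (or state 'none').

none

All 6 points lie within [54.522, 54.782].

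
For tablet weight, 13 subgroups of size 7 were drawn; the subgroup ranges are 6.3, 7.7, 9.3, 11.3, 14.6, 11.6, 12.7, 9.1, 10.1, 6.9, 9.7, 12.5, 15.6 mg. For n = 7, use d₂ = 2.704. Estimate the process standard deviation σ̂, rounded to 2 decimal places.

3.91

R̄ = (6.3 + 7.7 + 9.3 + 11.3 + 14.6 + 11.6 + 12.7 + 9.1 + 10.1 + 6.9 + 9.7 + 12.5 + 15.6) / 13 = 10.5692
σ̂ = R̄ / d₂ = 10.5692 / 2.704 = 3.9087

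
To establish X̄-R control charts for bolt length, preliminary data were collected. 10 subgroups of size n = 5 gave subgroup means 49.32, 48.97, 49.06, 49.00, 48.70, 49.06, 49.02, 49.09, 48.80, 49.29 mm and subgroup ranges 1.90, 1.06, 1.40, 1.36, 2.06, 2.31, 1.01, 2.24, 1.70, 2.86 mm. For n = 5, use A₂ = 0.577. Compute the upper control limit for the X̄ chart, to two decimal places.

X̄̄ = (49.32 + 48.97 + 49.06 + 49.00 + 48.70 + 49.06 + 49.02 + 49.09 + 48.80 + 49.29) / 10 = 490.3100 / 10 = 49.0310
R̄ = (1.90 + 1.06 + 1.40 + 1.36 + 2.06 + 2.31 + 1.01 + 2.24 + 1.70 + 2.86) / 10 = 17.9000 / 10 = 1.7900
UCL = X̄̄ + A₂·R̄ = 49.0310 + 0.577 × 1.7900 = 50.0638

50.06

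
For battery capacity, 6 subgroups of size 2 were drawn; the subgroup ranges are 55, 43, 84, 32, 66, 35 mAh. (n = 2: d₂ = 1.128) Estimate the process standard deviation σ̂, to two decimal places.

46.54

R̄ = (55 + 43 + 84 + 32 + 66 + 35) / 6 = 52.5000
σ̂ = R̄ / d₂ = 52.5000 / 1.128 = 46.5426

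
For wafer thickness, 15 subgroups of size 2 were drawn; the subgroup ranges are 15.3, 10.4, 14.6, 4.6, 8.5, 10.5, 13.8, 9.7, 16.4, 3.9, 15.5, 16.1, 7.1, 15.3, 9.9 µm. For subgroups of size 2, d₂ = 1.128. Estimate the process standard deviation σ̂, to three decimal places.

10.142

R̄ = (15.3 + 10.4 + 14.6 + 4.6 + 8.5 + 10.5 + 13.8 + 9.7 + 16.4 + 3.9 + 15.5 + 16.1 + 7.1 + 15.3 + 9.9) / 15 = 11.4400
σ̂ = R̄ / d₂ = 11.4400 / 1.128 = 10.1418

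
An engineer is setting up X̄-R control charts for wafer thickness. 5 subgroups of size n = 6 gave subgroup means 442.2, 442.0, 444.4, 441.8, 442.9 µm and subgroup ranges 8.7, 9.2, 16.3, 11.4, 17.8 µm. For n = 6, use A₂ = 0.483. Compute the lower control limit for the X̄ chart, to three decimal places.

436.536

X̄̄ = (442.2 + 442.0 + 444.4 + 441.8 + 442.9) / 5 = 2213.3000 / 5 = 442.6600
R̄ = (8.7 + 9.2 + 16.3 + 11.4 + 17.8) / 5 = 63.4000 / 5 = 12.6800
LCL = X̄̄ − A₂·R̄ = 442.6600 − 0.483 × 12.6800 = 436.5356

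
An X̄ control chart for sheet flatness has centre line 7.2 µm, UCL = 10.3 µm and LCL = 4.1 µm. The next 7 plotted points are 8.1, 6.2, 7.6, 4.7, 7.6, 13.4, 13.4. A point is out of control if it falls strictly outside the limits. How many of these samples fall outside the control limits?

2

Compare each point to [4.1, 10.3]: sample 6 = 13.4 > UCL; sample 7 = 13.4 > UCL.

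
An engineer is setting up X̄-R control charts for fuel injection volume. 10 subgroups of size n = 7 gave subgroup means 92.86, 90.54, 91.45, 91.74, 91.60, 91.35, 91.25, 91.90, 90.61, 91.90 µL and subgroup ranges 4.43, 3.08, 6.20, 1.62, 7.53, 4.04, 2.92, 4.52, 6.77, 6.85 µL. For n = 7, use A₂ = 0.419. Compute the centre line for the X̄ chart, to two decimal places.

91.52

X̄̄ = (92.86 + 90.54 + 91.45 + 91.74 + 91.60 + 91.35 + 91.25 + 91.90 + 90.61 + 91.90) / 10 = 915.2000 / 10 = 91.5200
CL = X̄̄ = 91.5200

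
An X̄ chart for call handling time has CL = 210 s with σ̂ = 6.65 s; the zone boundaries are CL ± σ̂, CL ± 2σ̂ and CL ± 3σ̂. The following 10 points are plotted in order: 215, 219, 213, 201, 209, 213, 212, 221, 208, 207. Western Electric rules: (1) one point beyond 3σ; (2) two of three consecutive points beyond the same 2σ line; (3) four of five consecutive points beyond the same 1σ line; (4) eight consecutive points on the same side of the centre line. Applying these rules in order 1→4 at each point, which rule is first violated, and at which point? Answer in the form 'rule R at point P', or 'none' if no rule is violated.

Zone of each point (C = within 1σ̂, B = 1σ̂–2σ̂, A = 2σ̂–3σ̂, * = beyond 3σ̂; sign = side of CL): 1:+C, 2:+B, 3:+C, 4:-B, 5:-C, 6:+C, 7:+C, 8:+B, 9:-C, 10:-C
No rule fires across all 10 points.

none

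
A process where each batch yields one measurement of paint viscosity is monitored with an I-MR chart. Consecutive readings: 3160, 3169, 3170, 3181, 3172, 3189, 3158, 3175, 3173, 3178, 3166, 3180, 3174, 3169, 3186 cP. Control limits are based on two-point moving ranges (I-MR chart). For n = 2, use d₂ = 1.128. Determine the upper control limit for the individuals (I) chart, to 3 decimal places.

X̄ = (3160 + 3169 + 3170 + 3181 + 3172 + 3189 + 3158 + 3175 + 3173 + 3178 + 3166 + 3180 + 3174 + 3169 + 3186) / 15 = 3173.3333
Moving ranges: 9, 1, 11, 9, 17, 31, 17, 2, 5, 12, 14, 6, 5, 17; M̄R̄ = 156.0000 / 14 = 11.1429
UCL = X̄ + 3·M̄R̄/d₂ = 3173.3333 + 3 × 11.1429 / 1.128 = 3202.9686

3202.969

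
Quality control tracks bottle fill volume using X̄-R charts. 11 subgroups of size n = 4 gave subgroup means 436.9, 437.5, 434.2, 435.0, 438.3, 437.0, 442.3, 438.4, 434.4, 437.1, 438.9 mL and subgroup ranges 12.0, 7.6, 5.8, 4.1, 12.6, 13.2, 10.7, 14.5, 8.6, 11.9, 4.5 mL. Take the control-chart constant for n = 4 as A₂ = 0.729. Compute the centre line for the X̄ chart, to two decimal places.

437.27

X̄̄ = (436.9 + 437.5 + 434.2 + 435.0 + 438.3 + 437.0 + 442.3 + 438.4 + 434.4 + 437.1 + 438.9) / 11 = 4810.0000 / 11 = 437.2727
CL = X̄̄ = 437.2727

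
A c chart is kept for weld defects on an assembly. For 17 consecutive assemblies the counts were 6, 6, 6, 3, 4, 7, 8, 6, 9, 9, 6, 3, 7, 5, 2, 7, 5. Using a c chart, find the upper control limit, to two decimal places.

13.06

c̄ = (6 + 6 + 6 + 3 + 4 + 7 + 8 + 6 + 9 + 9 + 6 + 3 + 7 + 5 + 2 + 7 + 5) / 17 = 99 / 17 = 5.8235
UCL = c̄ + 3√c̄ = 5.8235 + 3 × √5.8235 = 5.8235 + 3 × 2.4132 = 13.0631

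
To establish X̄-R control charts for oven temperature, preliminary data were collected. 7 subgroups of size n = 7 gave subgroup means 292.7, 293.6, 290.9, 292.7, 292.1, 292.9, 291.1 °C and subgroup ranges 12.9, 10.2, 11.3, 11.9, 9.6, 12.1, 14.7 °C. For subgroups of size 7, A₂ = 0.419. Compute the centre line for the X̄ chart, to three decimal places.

X̄̄ = (292.7 + 293.6 + 290.9 + 292.7 + 292.1 + 292.9 + 291.1) / 7 = 2046.0000 / 7 = 292.2857
CL = X̄̄ = 292.2857

292.286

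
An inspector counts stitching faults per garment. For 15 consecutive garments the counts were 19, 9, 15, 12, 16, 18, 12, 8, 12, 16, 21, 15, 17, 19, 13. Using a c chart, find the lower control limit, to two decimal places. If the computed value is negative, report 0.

3.26

c̄ = (19 + 9 + 15 + 12 + 16 + 18 + 12 + 8 + 12 + 16 + 21 + 15 + 17 + 19 + 13) / 15 = 222 / 15 = 14.8000
LCL = c̄ − 3√c̄ = 14.8000 − 3 × 3.8471 = 3.2588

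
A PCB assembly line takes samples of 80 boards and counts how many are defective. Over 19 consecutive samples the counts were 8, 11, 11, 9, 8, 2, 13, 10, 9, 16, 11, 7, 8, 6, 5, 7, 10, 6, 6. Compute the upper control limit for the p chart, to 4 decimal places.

p̄ = Σdᵢ / (k·n) = 163 / (19 × 80) = 0.10724
UCL = p̄ + 3·√(p̄(1−p̄)/n) = 0.10724 + 3 × √(0.10724×0.89276/80) = 0.10724 + 3 × 0.03459 = 0.21102

0.2110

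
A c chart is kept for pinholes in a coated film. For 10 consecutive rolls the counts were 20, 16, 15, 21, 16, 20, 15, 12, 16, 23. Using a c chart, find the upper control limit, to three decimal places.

29.914

c̄ = (20 + 16 + 15 + 21 + 16 + 20 + 15 + 12 + 16 + 23) / 10 = 174 / 10 = 17.4000
UCL = c̄ + 3√c̄ = 17.4000 + 3 × √17.4000 = 17.4000 + 3 × 4.1713 = 29.9140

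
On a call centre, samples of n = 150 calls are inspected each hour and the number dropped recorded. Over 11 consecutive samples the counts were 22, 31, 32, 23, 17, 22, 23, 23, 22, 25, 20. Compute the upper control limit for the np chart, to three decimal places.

37.023

p̄ = Σdᵢ / (k·n) = 260 / (11 × 150) = 0.15758
UCL = np̄ + 3·√(np̄(1−p̄)) = 23.6364 + 3 × √(23.6364×0.84242) = 23.6364 + 3 × 4.4623 = 37.0232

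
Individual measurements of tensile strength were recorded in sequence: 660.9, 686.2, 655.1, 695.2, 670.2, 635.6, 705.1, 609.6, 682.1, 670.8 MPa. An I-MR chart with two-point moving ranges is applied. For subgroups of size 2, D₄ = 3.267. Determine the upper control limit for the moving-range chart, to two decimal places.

Moving ranges: 25.3, 31.1, 40.1, 25.0, 34.6, 69.5, 95.5, 72.5, 11.3; M̄R̄ = 404.9000 / 9 = 44.9889
UCL_MR = D₄·M̄R̄ = 3.267 × 44.9889 = 146.9787

146.98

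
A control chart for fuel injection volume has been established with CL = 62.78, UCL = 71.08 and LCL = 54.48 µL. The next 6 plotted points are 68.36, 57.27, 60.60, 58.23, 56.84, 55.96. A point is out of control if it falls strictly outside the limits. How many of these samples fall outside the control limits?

All 6 points lie within [54.48, 71.08].

0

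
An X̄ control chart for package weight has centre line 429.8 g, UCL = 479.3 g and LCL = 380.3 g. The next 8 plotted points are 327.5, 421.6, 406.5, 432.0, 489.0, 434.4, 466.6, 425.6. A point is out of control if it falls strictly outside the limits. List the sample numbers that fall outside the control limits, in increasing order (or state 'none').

1, 5

Compare each point to [380.3, 479.3]: sample 1 = 327.5 < LCL; sample 5 = 489.0 > UCL.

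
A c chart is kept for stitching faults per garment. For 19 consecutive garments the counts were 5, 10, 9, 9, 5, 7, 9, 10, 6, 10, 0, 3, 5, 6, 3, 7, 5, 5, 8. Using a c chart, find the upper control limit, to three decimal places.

14.023

c̄ = (5 + 10 + 9 + 9 + 5 + 7 + 9 + 10 + 6 + 10 + 0 + 3 + 5 + 6 + 3 + 7 + 5 + 5 + 8) / 19 = 122 / 19 = 6.4211
UCL = c̄ + 3√c̄ = 6.4211 + 3 × √6.4211 = 6.4211 + 3 × 2.5340 = 14.0230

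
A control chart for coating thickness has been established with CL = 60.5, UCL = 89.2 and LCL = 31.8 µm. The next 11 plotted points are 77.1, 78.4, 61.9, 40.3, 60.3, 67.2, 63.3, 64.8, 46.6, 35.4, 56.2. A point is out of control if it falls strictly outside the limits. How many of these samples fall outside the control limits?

All 11 points lie within [31.8, 89.2].

0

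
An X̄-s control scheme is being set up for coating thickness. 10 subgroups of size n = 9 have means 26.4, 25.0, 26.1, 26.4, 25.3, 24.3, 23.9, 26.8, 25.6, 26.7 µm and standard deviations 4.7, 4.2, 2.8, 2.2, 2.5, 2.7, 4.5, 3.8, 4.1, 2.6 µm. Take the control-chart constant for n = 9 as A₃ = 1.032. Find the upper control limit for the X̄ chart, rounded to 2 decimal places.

29.17

X̄̄ = (26.4 + 25.0 + 26.1 + 26.4 + 25.3 + 24.3 + 23.9 + 26.8 + 25.6 + 26.7) / 10 = 25.6500
s̄ = (4.7 + 4.2 + 2.8 + 2.2 + 2.5 + 2.7 + 4.5 + 3.8 + 4.1 + 2.6) / 10 = 3.4100
UCL = X̄̄ + A₃·s̄ = 25.6500 + 1.032 × 3.4100 = 29.1691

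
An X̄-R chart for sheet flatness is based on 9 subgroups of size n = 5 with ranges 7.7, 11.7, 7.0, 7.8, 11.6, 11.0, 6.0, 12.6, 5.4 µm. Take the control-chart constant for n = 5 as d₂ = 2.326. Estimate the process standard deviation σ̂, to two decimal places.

R̄ = (7.7 + 11.7 + 7.0 + 7.8 + 11.6 + 11.0 + 6.0 + 12.6 + 5.4) / 9 = 8.9778
σ̂ = R̄ / d₂ = 8.9778 / 2.326 = 3.8597

3.86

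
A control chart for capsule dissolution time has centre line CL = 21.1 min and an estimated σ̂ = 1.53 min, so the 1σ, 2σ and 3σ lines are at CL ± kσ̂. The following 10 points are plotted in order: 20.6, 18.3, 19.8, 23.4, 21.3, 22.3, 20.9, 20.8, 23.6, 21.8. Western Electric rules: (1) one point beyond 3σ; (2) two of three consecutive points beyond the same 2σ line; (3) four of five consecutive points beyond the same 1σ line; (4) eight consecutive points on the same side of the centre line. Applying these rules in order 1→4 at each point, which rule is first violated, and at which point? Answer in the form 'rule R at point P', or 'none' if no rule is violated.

none

Zone of each point (C = within 1σ̂, B = 1σ̂–2σ̂, A = 2σ̂–3σ̂, * = beyond 3σ̂; sign = side of CL): 1:-C, 2:-B, 3:-C, 4:+B, 5:+C, 6:+C, 7:-C, 8:-C, 9:+B, 10:+C
No rule fires across all 10 points.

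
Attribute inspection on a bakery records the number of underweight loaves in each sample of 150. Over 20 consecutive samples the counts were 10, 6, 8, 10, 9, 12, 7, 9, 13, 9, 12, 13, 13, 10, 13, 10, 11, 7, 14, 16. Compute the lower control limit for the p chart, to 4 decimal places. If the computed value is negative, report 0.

p̄ = Σdᵢ / (k·n) = 212 / (20 × 150) = 0.07067
LCL = p̄ − 3·√(p̄(1−p̄)/n) = 0.07067 − 3 × 0.02092 = 0.00789

0.0079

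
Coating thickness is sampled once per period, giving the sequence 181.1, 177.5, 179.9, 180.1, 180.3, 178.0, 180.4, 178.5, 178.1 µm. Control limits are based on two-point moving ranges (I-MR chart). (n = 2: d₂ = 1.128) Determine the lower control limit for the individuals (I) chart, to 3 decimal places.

174.867

X̄ = (181.1 + 177.5 + 179.9 + 180.1 + 180.3 + 178.0 + 180.4 + 178.5 + 178.1) / 9 = 179.3222
Moving ranges: 3.6, 2.4, 0.2, 0.2, 2.3, 2.4, 1.9, 0.4; M̄R̄ = 13.4000 / 8 = 1.6750
LCL = X̄ − 3·M̄R̄/d₂ = 179.3222 − 3 × 1.6750 / 1.128 = 174.8674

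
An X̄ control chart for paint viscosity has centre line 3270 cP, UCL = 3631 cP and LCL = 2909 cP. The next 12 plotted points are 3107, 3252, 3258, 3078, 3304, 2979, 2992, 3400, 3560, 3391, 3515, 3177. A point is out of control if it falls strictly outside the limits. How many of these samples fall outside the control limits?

0

All 12 points lie within [2909, 3631].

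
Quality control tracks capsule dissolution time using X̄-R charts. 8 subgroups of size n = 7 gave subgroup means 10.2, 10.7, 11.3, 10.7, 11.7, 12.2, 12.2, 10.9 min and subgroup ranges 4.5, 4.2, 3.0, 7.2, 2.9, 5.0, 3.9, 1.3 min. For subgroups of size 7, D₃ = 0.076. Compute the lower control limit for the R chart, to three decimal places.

0.304

R̄ = (4.5 + 4.2 + 3.0 + 7.2 + 2.9 + 5.0 + 3.9 + 1.3) / 8 = 32.0000 / 8 = 4.0000
LCL_R = D₃·R̄ = 0.076 × 4.0000 = 0.3040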